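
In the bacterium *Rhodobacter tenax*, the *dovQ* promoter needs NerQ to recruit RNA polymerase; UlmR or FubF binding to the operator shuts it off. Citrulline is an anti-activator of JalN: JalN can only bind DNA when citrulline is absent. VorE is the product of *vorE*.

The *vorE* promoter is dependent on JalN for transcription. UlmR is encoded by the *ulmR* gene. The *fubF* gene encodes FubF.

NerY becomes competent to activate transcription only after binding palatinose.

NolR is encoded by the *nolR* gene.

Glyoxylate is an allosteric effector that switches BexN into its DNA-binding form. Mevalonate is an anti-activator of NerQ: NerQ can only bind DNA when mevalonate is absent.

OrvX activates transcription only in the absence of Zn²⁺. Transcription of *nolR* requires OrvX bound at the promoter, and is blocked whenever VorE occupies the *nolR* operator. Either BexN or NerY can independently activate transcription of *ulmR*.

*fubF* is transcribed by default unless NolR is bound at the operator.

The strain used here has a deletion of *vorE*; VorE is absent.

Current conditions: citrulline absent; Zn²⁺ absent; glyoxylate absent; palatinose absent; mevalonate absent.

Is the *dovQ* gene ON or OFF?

Glyoxylate is absent, so BexN is inactive.
Palatinose is absent, so NerY is inactive.
No activator is available at the *ulmR* promoter, so *ulmR* is not transcribed.
So UlmR is not produced.
Mevalonate is absent, so NerQ is active.
Zn²⁺ is absent, so OrvX is active.
VorE is non-functional in this strain, so it has no effect.
No repressor is bound and OrvX is active, so *nolR* is transcribed.
So NolR is produced and active.
With repressor NolR bound, *fubF* is not transcribed.
So FubF is not produced.
No repressor is bound and NerQ is active, so *dovQ* is transcribed.

ON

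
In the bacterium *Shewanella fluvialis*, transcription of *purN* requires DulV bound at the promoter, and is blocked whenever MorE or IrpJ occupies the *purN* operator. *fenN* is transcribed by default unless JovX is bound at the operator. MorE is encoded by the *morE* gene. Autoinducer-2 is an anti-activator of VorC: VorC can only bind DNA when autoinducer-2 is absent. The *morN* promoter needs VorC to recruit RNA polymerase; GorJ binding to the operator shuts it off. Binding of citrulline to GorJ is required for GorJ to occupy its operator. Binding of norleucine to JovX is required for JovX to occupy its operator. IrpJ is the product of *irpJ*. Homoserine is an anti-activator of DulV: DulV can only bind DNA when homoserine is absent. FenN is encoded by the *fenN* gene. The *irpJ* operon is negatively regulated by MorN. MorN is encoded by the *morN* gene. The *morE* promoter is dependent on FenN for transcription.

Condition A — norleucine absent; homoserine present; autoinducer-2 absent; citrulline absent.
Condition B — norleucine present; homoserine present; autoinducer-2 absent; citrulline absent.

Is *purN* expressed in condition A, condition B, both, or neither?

neither

Condition A:
Norleucine is absent, so JovX is inactive.
With no repressor bound, *fenN* is transcribed.
So FenN is produced and active.
No repressor is bound and FenN is active, so *morE* is transcribed.
So MorE is produced and active.
Homoserine is present, so DulV is inactive.
Autoinducer-2 is absent, so VorC is active.
Citrulline is absent, so GorJ is inactive.
No repressor is bound and VorC is active, so *morN* is transcribed.
So MorN is produced and active.
With repressor MorN bound, *irpJ* is not transcribed.
So IrpJ is not produced.
With repressor MorE bound, *purN* is not transcribed.
→ *purN* is OFF in A.
Condition B:
Norleucine is present, so JovX is active.
With repressor JovX bound, *fenN* is not transcribed.
So FenN is not produced.
Required activator FenN is absent, so *morE* is not transcribed.
So MorE is not produced.
Homoserine is present, so DulV is inactive.
Autoinducer-2 is absent, so VorC is active.
Citrulline is absent, so GorJ is inactive.
No repressor is bound and VorC is active, so *morN* is transcribed.
So MorN is produced and active.
With repressor MorN bound, *irpJ* is not transcribed.
So IrpJ is not produced.
Required activator DulV is absent, so *purN* is not transcribed.
→ *purN* is OFF in B.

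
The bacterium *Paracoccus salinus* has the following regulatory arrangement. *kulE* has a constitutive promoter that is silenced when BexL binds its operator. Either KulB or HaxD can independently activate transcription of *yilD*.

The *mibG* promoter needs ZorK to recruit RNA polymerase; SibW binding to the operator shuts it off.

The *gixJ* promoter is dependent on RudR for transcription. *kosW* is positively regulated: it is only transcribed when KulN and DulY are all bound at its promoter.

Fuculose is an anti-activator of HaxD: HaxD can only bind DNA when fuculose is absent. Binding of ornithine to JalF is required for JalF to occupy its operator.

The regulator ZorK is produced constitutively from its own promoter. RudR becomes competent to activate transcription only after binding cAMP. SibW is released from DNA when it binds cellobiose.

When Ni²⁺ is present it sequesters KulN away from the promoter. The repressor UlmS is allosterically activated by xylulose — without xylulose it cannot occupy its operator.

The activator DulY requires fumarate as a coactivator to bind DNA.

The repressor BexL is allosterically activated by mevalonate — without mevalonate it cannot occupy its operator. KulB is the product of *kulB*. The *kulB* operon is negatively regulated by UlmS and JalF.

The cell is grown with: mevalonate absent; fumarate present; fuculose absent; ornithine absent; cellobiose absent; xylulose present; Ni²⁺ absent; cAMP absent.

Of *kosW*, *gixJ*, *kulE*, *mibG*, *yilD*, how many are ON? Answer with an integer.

Ni²⁺ is absent, so KulN is active.
Fumarate is present, so DulY is active.
No repressor is bound and KulN and DulY are active, so *kosW* is transcribed.
→ *kosW* is ON.
cAMP is absent, so RudR is inactive.
Required activator RudR is absent, so *gixJ* is not transcribed.
→ *gixJ* is OFF.
Mevalonate is absent, so BexL is inactive.
With no repressor bound, *kulE* is transcribed.
→ *kulE* is ON.
Cellobiose is absent, so SibW is active.
ZorK is produced constitutively and is active.
With repressor SibW bound, *mibG* is not transcribed.
→ *mibG* is OFF.
Xylulose is present, so UlmS is active.
Ornithine is absent, so JalF is inactive.
With repressor UlmS bound, *kulB* is not transcribed.
So KulB is not produced.
Fuculose is absent, so HaxD is active.
Activator HaxD is present, so *yilD* is transcribed.
→ *yilD* is ON.
3 of the 5 genes are transcribed.

3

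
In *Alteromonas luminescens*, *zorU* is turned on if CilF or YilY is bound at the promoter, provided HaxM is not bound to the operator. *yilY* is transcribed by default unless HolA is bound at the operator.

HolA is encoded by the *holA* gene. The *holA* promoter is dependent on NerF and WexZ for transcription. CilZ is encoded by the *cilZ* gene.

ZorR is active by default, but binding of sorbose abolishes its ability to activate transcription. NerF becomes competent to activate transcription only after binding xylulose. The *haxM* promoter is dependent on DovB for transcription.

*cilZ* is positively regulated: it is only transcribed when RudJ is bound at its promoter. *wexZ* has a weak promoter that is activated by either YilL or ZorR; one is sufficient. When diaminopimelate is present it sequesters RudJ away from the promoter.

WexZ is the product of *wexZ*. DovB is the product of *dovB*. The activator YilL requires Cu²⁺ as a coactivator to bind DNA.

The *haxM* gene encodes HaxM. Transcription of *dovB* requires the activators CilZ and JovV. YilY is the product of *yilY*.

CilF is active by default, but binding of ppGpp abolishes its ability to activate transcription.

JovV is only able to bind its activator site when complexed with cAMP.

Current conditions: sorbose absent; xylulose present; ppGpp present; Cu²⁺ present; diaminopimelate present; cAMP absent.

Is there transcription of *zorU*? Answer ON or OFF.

Diaminopimelate is present, so RudJ is inactive.
Required activator RudJ is absent, so *cilZ* is not transcribed.
So CilZ is not produced.
cAMP is absent, so JovV is inactive.
Required activator CilZ is absent, so *dovB* is not transcribed.
So DovB is not produced.
Required activator DovB is absent, so *haxM* is not transcribed.
So HaxM is not produced.
ppGpp is present, so CilF is inactive.
Xylulose is present, so NerF is active.
Cu²⁺ is present, so YilL is active.
Sorbose is absent, so ZorR is active.
Activator YilL is present, so *wexZ* is transcribed.
So WexZ is produced and active.
No repressor is bound and NerF and WexZ are active, so *holA* is transcribed.
So HolA is produced and active.
With repressor HolA bound, *yilY* is not transcribed.
So YilY is not produced.
No activator is available at the *zorU* promoter, so *zorU* is not transcribed.

OFF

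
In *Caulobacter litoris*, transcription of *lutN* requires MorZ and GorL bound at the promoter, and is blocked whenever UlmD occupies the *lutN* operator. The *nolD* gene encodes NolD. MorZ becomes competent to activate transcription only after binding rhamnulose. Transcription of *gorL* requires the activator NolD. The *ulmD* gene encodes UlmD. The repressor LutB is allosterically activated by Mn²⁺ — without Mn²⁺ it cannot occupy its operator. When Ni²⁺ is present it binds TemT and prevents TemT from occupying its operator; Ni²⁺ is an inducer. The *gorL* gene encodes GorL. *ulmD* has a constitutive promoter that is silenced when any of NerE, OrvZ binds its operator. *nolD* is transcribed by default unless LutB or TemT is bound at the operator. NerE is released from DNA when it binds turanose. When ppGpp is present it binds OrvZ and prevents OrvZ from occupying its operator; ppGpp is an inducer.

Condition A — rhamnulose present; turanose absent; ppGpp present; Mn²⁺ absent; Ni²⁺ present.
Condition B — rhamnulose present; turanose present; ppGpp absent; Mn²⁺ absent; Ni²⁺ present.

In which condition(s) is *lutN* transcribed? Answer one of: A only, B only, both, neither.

Condition A:
Rhamnulose is present, so MorZ is active.
Turanose is absent, so NerE is active.
ppGpp is present, so OrvZ is inactive.
With repressor NerE bound, *ulmD* is not transcribed.
So UlmD is not produced.
Mn²⁺ is absent, so LutB is inactive.
Ni²⁺ is present, so TemT is inactive.
With no repressor bound, *nolD* is transcribed.
So NolD is produced and active.
No repressor is bound and NolD is active, so *gorL* is transcribed.
So GorL is produced and active.
No repressor is bound and MorZ and GorL are active, so *lutN* is transcribed.
→ *lutN* is ON in A.
Condition B:
Rhamnulose is present, so MorZ is active.
Turanose is present, so NerE is inactive.
ppGpp is absent, so OrvZ is active.
With repressor OrvZ bound, *ulmD* is not transcribed.
So UlmD is not produced.
Mn²⁺ is absent, so LutB is inactive.
Ni²⁺ is present, so TemT is inactive.
With no repressor bound, *nolD* is transcribed.
So NolD is produced and active.
No repressor is bound and NolD is active, so *gorL* is transcribed.
So GorL is produced and active.
No repressor is bound and MorZ and GorL are active, so *lutN* is transcribed.
→ *lutN* is ON in B.

both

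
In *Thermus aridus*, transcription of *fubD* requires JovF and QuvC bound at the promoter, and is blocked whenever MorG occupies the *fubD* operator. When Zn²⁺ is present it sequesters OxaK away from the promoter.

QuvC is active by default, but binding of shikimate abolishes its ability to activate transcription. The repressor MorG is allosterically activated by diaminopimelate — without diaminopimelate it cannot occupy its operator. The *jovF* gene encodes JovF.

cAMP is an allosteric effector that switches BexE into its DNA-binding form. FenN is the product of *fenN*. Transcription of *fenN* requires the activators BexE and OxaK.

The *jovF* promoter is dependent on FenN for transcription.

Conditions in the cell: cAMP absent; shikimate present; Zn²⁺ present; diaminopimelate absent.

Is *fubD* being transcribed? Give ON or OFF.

OFF

Diaminopimelate is absent, so MorG is inactive.
cAMP is absent, so BexE is inactive.
Zn²⁺ is present, so OxaK is inactive.
Required activator BexE is absent, so *fenN* is not transcribed.
So FenN is not produced.
Required activator FenN is absent, so *jovF* is not transcribed.
So JovF is not produced.
Shikimate is present, so QuvC is inactive.
Required activator JovF is absent, so *fubD* is not transcribed.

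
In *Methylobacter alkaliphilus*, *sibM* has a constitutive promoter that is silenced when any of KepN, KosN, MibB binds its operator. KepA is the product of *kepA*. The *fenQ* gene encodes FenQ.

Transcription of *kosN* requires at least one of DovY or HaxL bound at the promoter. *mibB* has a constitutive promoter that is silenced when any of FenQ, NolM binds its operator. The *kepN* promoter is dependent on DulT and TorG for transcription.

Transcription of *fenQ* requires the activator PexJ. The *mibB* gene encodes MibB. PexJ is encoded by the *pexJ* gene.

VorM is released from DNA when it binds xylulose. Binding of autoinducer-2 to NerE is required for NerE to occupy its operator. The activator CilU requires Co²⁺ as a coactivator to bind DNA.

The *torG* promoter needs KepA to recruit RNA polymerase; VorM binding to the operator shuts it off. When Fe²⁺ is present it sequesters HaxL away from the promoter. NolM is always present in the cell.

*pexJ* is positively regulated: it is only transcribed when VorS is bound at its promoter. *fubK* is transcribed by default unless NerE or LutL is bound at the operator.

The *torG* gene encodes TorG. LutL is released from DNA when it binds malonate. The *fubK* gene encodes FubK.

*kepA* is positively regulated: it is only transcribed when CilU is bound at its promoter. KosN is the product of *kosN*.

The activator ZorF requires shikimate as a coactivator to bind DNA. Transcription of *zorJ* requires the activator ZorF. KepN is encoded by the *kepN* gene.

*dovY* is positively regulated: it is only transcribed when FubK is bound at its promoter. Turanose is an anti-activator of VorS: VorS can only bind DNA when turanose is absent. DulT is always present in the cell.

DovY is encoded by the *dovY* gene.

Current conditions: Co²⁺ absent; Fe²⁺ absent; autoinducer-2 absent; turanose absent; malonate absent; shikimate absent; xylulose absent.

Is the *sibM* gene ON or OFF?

DulT is produced constitutively and is active.
Xylulose is absent, so VorM is active.
Co²⁺ is absent, so CilU is inactive.
Required activator CilU is absent, so *kepA* is not transcribed.
So KepA is not produced.
With repressor VorM bound, *torG* is not transcribed.
So TorG is not produced.
Required activator TorG is absent, so *kepN* is not transcribed.
So KepN is not produced.
Autoinducer-2 is absent, so NerE is inactive.
Malonate is absent, so LutL is active.
With repressor LutL bound, *fubK* is not transcribed.
So FubK is not produced.
Required activator FubK is absent, so *dovY* is not transcribed.
So DovY is not produced.
Fe²⁺ is absent, so HaxL is active.
Activator HaxL is present, so *kosN* is transcribed.
So KosN is produced and active.
Turanose is absent, so VorS is active.
No repressor is bound and VorS is active, so *pexJ* is transcribed.
So PexJ is produced and active.
No repressor is bound and PexJ is active, so *fenQ* is transcribed.
So FenQ is produced and active.
NolM is produced constitutively and is active.
With repressor FenQ bound, *mibB* is not transcribed.
So MibB is not produced.
With repressor KosN bound, *sibM* is not transcribed.

OFF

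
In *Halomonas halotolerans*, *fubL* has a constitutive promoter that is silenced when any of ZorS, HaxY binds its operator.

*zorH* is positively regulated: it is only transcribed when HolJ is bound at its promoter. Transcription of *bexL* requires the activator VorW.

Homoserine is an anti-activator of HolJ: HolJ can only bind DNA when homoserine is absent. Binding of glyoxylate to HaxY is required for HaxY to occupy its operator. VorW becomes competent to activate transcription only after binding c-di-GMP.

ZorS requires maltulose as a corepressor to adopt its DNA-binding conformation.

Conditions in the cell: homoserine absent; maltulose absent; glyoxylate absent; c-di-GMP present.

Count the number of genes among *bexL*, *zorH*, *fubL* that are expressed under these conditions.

3

c-di-GMP is present, so VorW is active.
No repressor is bound and VorW is active, so *bexL* is transcribed.
→ *bexL* is ON.
Homoserine is absent, so HolJ is active.
No repressor is bound and HolJ is active, so *zorH* is transcribed.
→ *zorH* is ON.
Maltulose is absent, so ZorS is inactive.
Glyoxylate is absent, so HaxY is inactive.
With no repressor bound, *fubL* is transcribed.
→ *fubL* is ON.
3 of the 3 genes are transcribed.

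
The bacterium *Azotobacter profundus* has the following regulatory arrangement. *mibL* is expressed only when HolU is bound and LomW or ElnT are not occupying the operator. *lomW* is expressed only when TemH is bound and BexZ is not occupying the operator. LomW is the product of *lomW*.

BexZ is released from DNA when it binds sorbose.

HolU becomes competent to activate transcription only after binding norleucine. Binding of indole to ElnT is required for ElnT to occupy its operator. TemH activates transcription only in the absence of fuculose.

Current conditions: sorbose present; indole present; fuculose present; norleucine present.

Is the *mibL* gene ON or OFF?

OFF

Fuculose is present, so TemH is inactive.
Sorbose is present, so BexZ is inactive.
Required activator TemH is absent, so *lomW* is not transcribed.
So LomW is not produced.
Indole is present, so ElnT is active.
Norleucine is present, so HolU is active.
With repressor ElnT bound, *mibL* is not transcribed.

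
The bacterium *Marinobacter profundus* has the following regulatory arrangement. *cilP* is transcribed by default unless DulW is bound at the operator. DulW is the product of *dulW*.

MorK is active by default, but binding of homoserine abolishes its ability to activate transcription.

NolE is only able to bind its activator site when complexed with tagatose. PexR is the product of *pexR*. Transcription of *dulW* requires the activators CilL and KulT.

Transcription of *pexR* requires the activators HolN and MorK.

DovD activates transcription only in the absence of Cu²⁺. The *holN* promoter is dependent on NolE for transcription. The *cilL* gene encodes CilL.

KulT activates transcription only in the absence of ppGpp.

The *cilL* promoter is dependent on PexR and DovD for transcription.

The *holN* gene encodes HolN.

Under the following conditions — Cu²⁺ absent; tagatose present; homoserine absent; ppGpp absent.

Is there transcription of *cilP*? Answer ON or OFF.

OFF

Tagatose is present, so NolE is active.
No repressor is bound and NolE is active, so *holN* is transcribed.
So HolN is produced and active.
Homoserine is absent, so MorK is active.
No repressor is bound and HolN and MorK are active, so *pexR* is transcribed.
So PexR is produced and active.
Cu²⁺ is absent, so DovD is active.
No repressor is bound and PexR and DovD are active, so *cilL* is transcribed.
So CilL is produced and active.
ppGpp is absent, so KulT is active.
No repressor is bound and CilL and KulT are active, so *dulW* is transcribed.
So DulW is produced and active.
With repressor DulW bound, *cilP* is not transcribed.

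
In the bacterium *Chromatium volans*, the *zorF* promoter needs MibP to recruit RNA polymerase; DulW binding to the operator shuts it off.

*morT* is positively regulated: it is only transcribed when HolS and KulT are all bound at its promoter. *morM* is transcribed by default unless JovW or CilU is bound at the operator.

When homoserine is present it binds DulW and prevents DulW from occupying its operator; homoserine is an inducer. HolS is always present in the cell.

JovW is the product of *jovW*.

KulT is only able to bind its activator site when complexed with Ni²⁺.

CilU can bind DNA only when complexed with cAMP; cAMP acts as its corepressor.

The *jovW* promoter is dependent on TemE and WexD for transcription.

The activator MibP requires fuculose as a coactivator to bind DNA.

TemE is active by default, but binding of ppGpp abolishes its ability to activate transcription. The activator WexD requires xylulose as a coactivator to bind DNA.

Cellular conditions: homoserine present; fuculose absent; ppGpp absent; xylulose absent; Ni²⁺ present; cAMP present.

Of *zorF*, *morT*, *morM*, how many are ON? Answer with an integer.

1

Homoserine is present, so DulW is inactive.
Fuculose is absent, so MibP is inactive.
Required activator MibP is absent, so *zorF* is not transcribed.
→ *zorF* is OFF.
HolS is produced constitutively and is active.
Ni²⁺ is present, so KulT is active.
No repressor is bound and HolS and KulT are active, so *morT* is transcribed.
→ *morT* is ON.
ppGpp is absent, so TemE is active.
Xylulose is absent, so WexD is inactive.
Required activator WexD is absent, so *jovW* is not transcribed.
So JovW is not produced.
cAMP is present, so CilU is active.
With repressor CilU bound, *morM* is not transcribed.
→ *morM* is OFF.
1 of the 3 genes is transcribed.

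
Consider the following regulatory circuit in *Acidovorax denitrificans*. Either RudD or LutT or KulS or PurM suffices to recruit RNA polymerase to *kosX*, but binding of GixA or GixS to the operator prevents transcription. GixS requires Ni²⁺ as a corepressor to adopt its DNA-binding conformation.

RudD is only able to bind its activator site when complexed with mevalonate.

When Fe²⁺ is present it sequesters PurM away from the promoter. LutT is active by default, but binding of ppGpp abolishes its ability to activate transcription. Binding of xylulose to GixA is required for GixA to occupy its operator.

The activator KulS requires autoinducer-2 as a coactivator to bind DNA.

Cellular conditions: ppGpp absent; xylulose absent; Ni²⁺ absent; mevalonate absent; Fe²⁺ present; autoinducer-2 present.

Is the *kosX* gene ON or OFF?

ON

Mevalonate is absent, so RudD is inactive.
ppGpp is absent, so LutT is active.
Xylulose is absent, so GixA is inactive.
Ni²⁺ is absent, so GixS is inactive.
Autoinducer-2 is present, so KulS is active.
Fe²⁺ is present, so PurM is inactive.
Activator LutT is present, so *kosX* is transcribed.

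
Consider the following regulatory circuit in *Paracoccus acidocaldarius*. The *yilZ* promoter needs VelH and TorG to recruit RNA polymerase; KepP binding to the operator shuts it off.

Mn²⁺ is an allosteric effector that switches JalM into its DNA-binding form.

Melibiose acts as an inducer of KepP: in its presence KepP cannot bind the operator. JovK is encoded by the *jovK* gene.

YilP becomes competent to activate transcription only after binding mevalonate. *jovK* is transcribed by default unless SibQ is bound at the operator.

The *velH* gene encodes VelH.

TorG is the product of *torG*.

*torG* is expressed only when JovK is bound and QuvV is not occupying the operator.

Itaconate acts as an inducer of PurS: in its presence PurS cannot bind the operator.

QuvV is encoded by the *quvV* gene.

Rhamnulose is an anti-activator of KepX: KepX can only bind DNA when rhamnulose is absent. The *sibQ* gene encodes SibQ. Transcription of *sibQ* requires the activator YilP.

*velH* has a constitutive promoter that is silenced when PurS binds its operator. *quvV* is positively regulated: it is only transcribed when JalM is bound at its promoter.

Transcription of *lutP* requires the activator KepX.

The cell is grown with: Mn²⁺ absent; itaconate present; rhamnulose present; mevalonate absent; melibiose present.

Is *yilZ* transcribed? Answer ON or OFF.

ON

Itaconate is present, so PurS is inactive.
With no repressor bound, *velH* is transcribed.
So VelH is produced and active.
Melibiose is present, so KepP is inactive.
Mevalonate is absent, so YilP is inactive.
Required activator YilP is absent, so *sibQ* is not transcribed.
So SibQ is not produced.
With no repressor bound, *jovK* is transcribed.
So JovK is produced and active.
Mn²⁺ is absent, so JalM is inactive.
Required activator JalM is absent, so *quvV* is not transcribed.
So QuvV is not produced.
No repressor is bound and JovK is active, so *torG* is transcribed.
So TorG is produced and active.
No repressor is bound and VelH and TorG are active, so *yilZ* is transcribed.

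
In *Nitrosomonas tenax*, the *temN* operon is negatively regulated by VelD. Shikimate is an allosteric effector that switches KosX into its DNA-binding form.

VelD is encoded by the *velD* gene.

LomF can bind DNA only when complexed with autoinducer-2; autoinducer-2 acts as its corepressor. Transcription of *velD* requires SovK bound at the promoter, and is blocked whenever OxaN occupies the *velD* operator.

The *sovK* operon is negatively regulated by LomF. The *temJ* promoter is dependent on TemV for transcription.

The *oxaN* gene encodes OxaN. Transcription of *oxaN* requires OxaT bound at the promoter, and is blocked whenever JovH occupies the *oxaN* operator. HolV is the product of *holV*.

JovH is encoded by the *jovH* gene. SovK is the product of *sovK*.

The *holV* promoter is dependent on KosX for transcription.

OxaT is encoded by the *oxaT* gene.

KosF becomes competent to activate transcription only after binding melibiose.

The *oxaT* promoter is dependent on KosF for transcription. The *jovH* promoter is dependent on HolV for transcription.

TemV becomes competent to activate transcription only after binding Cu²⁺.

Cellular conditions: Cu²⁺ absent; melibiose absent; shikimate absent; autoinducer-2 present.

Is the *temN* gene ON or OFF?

Shikimate is absent, so KosX is inactive.
Required activator KosX is absent, so *holV* is not transcribed.
So HolV is not produced.
Required activator HolV is absent, so *jovH* is not transcribed.
So JovH is not produced.
Melibiose is absent, so KosF is inactive.
Required activator KosF is absent, so *oxaT* is not transcribed.
So OxaT is not produced.
Required activator OxaT is absent, so *oxaN* is not transcribed.
So OxaN is not produced.
Autoinducer-2 is present, so LomF is active.
With repressor LomF bound, *sovK* is not transcribed.
So SovK is not produced.
Required activator SovK is absent, so *velD* is not transcribed.
So VelD is not produced.
With no repressor bound, *temN* is transcribed.

ON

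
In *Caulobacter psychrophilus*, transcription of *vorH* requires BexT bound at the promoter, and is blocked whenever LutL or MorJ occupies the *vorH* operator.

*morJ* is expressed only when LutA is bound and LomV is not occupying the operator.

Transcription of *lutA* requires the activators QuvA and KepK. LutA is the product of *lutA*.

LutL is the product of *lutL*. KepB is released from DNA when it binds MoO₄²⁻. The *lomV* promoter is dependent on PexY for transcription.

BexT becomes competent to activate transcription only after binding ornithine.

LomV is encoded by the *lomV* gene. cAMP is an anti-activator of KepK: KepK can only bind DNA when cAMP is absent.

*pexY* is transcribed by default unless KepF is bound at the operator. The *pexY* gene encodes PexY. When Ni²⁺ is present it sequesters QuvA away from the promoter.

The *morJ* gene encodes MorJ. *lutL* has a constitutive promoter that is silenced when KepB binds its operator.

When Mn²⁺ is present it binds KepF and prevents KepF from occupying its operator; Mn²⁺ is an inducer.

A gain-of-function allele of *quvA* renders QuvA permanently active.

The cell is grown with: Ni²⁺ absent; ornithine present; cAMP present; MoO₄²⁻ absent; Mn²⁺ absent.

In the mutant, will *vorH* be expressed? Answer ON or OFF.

MoO₄²⁻ is absent, so KepB is active.
With repressor KepB bound, *lutL* is not transcribed.
So LutL is not produced.
QuvA is constitutively active in this strain.
cAMP is present, so KepK is inactive.
Required activator KepK is absent, so *lutA* is not transcribed.
So LutA is not produced.
Mn²⁺ is absent, so KepF is active.
With repressor KepF bound, *pexY* is not transcribed.
So PexY is not produced.
Required activator PexY is absent, so *lomV* is not transcribed.
So LomV is not produced.
Required activator LutA is absent, so *morJ* is not transcribed.
So MorJ is not produced.
Ornithine is present, so BexT is active.
No repressor is bound and BexT is active, so *vorH* is transcribed.

ON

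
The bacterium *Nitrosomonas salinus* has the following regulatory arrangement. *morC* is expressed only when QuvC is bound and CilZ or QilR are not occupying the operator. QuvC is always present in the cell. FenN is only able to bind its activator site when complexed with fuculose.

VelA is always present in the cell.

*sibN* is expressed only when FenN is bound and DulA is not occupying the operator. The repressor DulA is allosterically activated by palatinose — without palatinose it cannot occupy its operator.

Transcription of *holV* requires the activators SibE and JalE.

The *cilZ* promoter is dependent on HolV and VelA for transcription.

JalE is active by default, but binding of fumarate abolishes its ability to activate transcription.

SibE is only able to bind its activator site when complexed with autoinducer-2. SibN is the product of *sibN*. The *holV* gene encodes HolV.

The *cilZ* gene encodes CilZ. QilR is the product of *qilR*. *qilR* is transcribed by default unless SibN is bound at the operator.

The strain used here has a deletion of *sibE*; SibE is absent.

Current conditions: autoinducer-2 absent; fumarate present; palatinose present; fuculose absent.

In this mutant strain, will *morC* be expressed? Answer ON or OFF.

OFF

SibE is non-functional in this strain, so it has no effect.
Fumarate is present, so JalE is inactive.
Required activator SibE is absent, so *holV* is not transcribed.
So HolV is not produced.
VelA is produced constitutively and is active.
Required activator HolV is absent, so *cilZ* is not transcribed.
So CilZ is not produced.
QuvC is produced constitutively and is active.
Fuculose is absent, so FenN is inactive.
Palatinose is present, so DulA is active.
With repressor DulA bound, *sibN* is not transcribed.
So SibN is not produced.
With no repressor bound, *qilR* is transcribed.
So QilR is produced and active.
With repressor QilR bound, *morC* is not transcribed.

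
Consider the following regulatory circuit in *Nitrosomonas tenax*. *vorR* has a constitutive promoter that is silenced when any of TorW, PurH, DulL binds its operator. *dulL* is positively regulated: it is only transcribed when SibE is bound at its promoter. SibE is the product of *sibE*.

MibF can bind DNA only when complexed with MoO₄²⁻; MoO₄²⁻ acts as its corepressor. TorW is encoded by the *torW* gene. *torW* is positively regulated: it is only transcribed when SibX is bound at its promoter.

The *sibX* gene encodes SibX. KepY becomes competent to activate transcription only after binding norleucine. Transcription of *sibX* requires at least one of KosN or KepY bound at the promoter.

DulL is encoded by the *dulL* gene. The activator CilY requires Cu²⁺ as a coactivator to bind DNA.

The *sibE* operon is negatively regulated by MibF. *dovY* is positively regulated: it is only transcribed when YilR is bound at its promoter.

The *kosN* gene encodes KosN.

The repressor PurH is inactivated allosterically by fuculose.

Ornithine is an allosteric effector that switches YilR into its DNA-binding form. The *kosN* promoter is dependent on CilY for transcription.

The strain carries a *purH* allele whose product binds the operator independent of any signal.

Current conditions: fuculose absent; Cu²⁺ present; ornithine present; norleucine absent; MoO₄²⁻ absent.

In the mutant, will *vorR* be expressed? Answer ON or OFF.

Cu²⁺ is present, so CilY is active.
No repressor is bound and CilY is active, so *kosN* is transcribed.
So KosN is produced and active.
Norleucine is absent, so KepY is inactive.
Activator KosN is present, so *sibX* is transcribed.
So SibX is produced and active.
No repressor is bound and SibX is active, so *torW* is transcribed.
So TorW is produced and active.
PurH is constitutively active in this strain.
MoO₄²⁻ is absent, so MibF is inactive.
With no repressor bound, *sibE* is transcribed.
So SibE is produced and active.
No repressor is bound and SibE is active, so *dulL* is transcribed.
So DulL is produced and active.
With repressor TorW bound, *vorR* is not transcribed.

OFF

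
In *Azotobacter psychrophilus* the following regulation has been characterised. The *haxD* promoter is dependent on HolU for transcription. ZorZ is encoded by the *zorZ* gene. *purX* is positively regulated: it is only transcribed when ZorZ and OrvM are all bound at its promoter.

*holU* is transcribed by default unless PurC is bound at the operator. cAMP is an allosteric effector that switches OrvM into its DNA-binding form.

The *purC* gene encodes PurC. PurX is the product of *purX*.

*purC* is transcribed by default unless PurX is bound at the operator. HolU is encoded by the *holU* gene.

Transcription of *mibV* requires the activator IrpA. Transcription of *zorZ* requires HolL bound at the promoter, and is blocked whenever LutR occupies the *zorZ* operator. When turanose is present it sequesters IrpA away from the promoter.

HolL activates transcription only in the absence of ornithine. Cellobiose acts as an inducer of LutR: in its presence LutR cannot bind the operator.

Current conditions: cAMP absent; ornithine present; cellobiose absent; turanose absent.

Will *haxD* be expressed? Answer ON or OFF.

OFF

Cellobiose is absent, so LutR is active.
Ornithine is present, so HolL is inactive.
With repressor LutR bound, *zorZ* is not transcribed.
So ZorZ is not produced.
cAMP is absent, so OrvM is inactive.
Required activator ZorZ is absent, so *purX* is not transcribed.
So PurX is not produced.
With no repressor bound, *purC* is transcribed.
So PurC is produced and active.
With repressor PurC bound, *holU* is not transcribed.
So HolU is not produced.
Required activator HolU is absent, so *haxD* is not transcribed.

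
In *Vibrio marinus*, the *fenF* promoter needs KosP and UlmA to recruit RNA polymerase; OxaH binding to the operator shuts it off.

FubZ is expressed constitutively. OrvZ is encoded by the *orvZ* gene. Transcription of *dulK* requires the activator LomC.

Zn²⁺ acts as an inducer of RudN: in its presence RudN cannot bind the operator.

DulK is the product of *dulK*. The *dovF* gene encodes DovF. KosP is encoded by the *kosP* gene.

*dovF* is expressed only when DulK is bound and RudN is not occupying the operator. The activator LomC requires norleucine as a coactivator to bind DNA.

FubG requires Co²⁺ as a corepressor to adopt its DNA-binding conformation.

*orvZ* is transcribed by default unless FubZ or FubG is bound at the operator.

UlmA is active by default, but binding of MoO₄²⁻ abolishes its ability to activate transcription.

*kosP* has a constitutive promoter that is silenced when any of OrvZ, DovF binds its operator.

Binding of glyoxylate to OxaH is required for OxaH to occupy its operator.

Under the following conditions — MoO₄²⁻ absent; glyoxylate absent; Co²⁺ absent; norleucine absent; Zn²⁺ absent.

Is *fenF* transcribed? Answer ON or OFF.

FubZ is produced constitutively and is active.
Co²⁺ is absent, so FubG is inactive.
With repressor FubZ bound, *orvZ* is not transcribed.
So OrvZ is not produced.
Norleucine is absent, so LomC is inactive.
Required activator LomC is absent, so *dulK* is not transcribed.
So DulK is not produced.
Zn²⁺ is absent, so RudN is active.
With repressor RudN bound, *dovF* is not transcribed.
So DovF is not produced.
With no repressor bound, *kosP* is transcribed.
So KosP is produced and active.
Glyoxylate is absent, so OxaH is inactive.
MoO₄²⁻ is absent, so UlmA is active.
No repressor is bound and KosP and UlmA are active, so *fenF* is transcribed.

ON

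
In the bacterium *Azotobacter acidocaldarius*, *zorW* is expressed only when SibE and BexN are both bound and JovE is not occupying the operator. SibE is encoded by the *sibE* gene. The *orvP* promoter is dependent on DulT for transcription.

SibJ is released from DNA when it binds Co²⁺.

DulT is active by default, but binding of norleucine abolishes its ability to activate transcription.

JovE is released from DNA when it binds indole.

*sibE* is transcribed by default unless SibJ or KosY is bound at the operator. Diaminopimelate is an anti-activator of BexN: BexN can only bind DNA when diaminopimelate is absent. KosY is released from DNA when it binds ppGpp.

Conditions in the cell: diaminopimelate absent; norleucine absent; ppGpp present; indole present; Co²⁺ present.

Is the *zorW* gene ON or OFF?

Co²⁺ is present, so SibJ is inactive.
ppGpp is present, so KosY is inactive.
With no repressor bound, *sibE* is transcribed.
So SibE is produced and active.
Diaminopimelate is absent, so BexN is active.
Indole is present, so JovE is inactive.
No repressor is bound and SibE and BexN are active, so *zorW* is transcribed.

ON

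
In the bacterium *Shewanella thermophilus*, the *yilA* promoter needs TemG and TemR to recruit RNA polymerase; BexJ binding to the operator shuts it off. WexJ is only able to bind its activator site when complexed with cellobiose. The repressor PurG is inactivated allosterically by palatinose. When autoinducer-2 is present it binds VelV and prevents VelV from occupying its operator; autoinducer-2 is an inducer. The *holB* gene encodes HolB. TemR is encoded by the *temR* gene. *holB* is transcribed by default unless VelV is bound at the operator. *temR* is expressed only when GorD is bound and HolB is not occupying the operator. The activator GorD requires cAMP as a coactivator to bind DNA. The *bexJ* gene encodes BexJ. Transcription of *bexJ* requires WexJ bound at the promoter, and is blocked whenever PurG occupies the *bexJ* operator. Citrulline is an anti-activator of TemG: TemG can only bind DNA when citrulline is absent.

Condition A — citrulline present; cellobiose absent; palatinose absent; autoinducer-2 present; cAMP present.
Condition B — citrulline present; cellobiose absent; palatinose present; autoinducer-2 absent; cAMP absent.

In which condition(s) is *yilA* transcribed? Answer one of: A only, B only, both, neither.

Condition A:
Citrulline is present, so TemG is inactive.
Cellobiose is absent, so WexJ is inactive.
Palatinose is absent, so PurG is active.
With repressor PurG bound, *bexJ* is not transcribed.
So BexJ is not produced.
Autoinducer-2 is present, so VelV is inactive.
With no repressor bound, *holB* is transcribed.
So HolB is produced and active.
cAMP is present, so GorD is active.
With repressor HolB bound, *temR* is not transcribed.
So TemR is not produced.
Required activator TemG is absent, so *yilA* is not transcribed.
→ *yilA* is OFF in A.
Condition B:
Citrulline is present, so TemG is inactive.
Cellobiose is absent, so WexJ is inactive.
Palatinose is present, so PurG is inactive.
Required activator WexJ is absent, so *bexJ* is not transcribed.
So BexJ is not produced.
Autoinducer-2 is absent, so VelV is active.
With repressor VelV bound, *holB* is not transcribed.
So HolB is not produced.
cAMP is absent, so GorD is inactive.
Required activator GorD is absent, so *temR* is not transcribed.
So TemR is not produced.
Required activator TemG is absent, so *yilA* is not transcribed.
→ *yilA* is OFF in B.

neither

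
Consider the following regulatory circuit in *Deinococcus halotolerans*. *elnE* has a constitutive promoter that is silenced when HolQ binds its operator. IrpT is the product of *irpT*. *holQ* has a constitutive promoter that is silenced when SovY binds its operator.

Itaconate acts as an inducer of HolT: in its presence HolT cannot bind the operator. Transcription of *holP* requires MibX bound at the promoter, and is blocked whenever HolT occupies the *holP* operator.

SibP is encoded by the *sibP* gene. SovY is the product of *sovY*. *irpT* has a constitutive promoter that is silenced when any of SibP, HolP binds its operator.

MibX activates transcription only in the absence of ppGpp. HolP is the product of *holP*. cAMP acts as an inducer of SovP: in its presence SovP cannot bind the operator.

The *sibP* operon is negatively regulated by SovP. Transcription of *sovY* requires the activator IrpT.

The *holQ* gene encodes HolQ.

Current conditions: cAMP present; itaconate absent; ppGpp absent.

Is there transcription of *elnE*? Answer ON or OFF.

OFF

cAMP is present, so SovP is inactive.
With no repressor bound, *sibP* is transcribed.
So SibP is produced and active.
ppGpp is absent, so MibX is active.
Itaconate is absent, so HolT is active.
With repressor HolT bound, *holP* is not transcribed.
So HolP is not produced.
With repressor SibP bound, *irpT* is not transcribed.
So IrpT is not produced.
Required activator IrpT is absent, so *sovY* is not transcribed.
So SovY is not produced.
With no repressor bound, *holQ* is transcribed.
So HolQ is produced and active.
With repressor HolQ bound, *elnE* is not transcribed.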